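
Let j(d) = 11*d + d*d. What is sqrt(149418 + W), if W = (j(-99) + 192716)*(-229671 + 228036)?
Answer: I*sqrt(329185362) ≈ 18143.0*I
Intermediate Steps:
j(d) = d**2 + 11*d (j(d) = 11*d + d**2 = d**2 + 11*d)
W = -329334780 (W = (-99*(11 - 99) + 192716)*(-229671 + 228036) = (-99*(-88) + 192716)*(-1635) = (8712 + 192716)*(-1635) = 201428*(-1635) = -329334780)
sqrt(149418 + W) = sqrt(149418 - 329334780) = sqrt(-329185362) = I*sqrt(329185362)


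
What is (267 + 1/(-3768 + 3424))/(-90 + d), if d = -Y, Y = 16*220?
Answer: -91847/1241840 ≈ -0.073960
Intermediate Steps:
Y = 3520
d = -3520 (d = -1*3520 = -3520)
(267 + 1/(-3768 + 3424))/(-90 + d) = (267 + 1/(-3768 + 3424))/(-90 - 3520) = (267 + 1/(-344))/(-3610) = (267 - 1/344)*(-1/3610) = (91847/344)*(-1/3610) = -91847/1241840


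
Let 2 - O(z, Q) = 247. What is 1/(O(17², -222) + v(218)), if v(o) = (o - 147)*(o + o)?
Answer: 1/30711 ≈ 3.2562e-5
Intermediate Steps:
O(z, Q) = -245 (O(z, Q) = 2 - 1*247 = 2 - 247 = -245)
v(o) = 2*o*(-147 + o) (v(o) = (-147 + o)*(2*o) = 2*o*(-147 + o))
1/(O(17², -222) + v(218)) = 1/(-245 + 2*218*(-147 + 218)) = 1/(-245 + 2*218*71) = 1/(-245 + 30956) = 1/30711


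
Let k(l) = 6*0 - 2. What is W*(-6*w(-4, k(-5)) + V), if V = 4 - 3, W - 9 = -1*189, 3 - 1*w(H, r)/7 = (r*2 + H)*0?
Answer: 22500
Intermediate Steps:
k(l) = -2 (k(l) = 0 - 2 = -2)
w(H, r) = 21 (w(H, r) = 21 - 7*(r*2 + H)*0 = 21 - 7*(2*r + H)*0 = 21 - 7*(H + 2*r)*0 = 21 - 7*0 = 21 + 0 = 21)
W = -180 (W = 9 - 1*189 = 9 - 189 = -180)
V = 1
W*(-6*w(-4, k(-5)) + V) = -180*(-6*21 + 1) = -180*(-126 + 1) = -180*(-125) = 22500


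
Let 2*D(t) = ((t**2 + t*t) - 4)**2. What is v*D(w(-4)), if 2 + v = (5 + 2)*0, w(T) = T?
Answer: -784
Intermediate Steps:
v = -2 (v = -2 + (5 + 2)*0 = -2 + 7*0 = -2 + 0 = -2)
D(t) = (-4 + 2*t**2)**2/2 (D(t) = ((t**2 + t*t) - 4)**2/2 = ((t**2 + t**2) - 4)**2/2 = (2*t**2 - 4)**2/2 = (-4 + 2*t**2)**2/2)
v*D(w(-4)) = -4*(-2 + (-4)**2)**2 = -4*(-2 + 16)**2 = -4*14**2 = -4*196 = -2*392 = -784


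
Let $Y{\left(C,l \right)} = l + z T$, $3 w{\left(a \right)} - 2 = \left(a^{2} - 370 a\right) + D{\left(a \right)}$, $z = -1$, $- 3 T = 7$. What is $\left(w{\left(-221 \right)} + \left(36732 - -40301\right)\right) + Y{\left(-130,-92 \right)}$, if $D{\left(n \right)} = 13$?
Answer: $\frac{361456}{3} \approx 1.2049 \cdot 10^{5}$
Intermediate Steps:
$T = - \frac{7}{3}$ ($T = \left(- \frac{1}{3}\right) 7 = - \frac{7}{3} \approx -2.3333$)
$w{\left(a \right)} = 5 - \frac{370 a}{3} + \frac{a^{2}}{3}$ ($w{\left(a \right)} = \frac{2}{3} + \frac{\left(a^{2} - 370 a\right) + 13}{3} = \frac{2}{3} + \frac{13 + a^{2} - 370 a}{3} = \frac{2}{3} + \left(\frac{13}{3} - \frac{370 a}{3} + \frac{a^{2}}{3}\right) = 5 - \frac{370 a}{3} + \frac{a^{2}}{3}$)
$Y{\left(C,l \right)} = \frac{7}{3} + l$ ($Y{\left(C,l \right)} = l - - \frac{7}{3} = l + \frac{7}{3} = \frac{7}{3} + l$)
$\left(w{\left(-221 \right)} + \left(36732 - -40301\right)\right) + Y{\left(-130,-92 \right)} = \left(\left(5 - - \frac{81770}{3} + \frac{\left(-221\right)^{2}}{3}\right) + \left(36732 - -40301\right)\right) + \left(\frac{7}{3} - 92\right) = \left(\left(5 + \frac{81770}{3} + \frac{1}{3} \cdot 48841\right) + \left(36732 + 40301\right)\right) - \frac{269}{3} = \left(\left(5 + \frac{81770}{3} + \frac{48841}{3}\right) + 77033\right) - \frac{269}{3} = \left(43542 + 77033\right) - \frac{269}{3} = 120575 - \frac{269}{3} = \frac{361456}{3}$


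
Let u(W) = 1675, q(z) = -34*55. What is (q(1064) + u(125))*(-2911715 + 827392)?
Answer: 406442985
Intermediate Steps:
q(z) = -1870
(q(1064) + u(125))*(-2911715 + 827392) = (-1870 + 1675)*(-2911715 + 827392) = -195*(-2084323) = 406442985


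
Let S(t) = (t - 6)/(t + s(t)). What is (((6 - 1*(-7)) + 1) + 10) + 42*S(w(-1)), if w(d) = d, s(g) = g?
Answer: 171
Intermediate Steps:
S(t) = (-6 + t)/(2*t) (S(t) = (t - 6)/(t + t) = (-6 + t)/((2*t)) = (-6 + t)*(1/(2*t)) = (-6 + t)/(2*t))
(((6 - 1*(-7)) + 1) + 10) + 42*S(w(-1)) = (((6 - 1*(-7)) + 1) + 10) + 42*((½)*(-6 - 1)/(-1)) = (((6 + 7) + 1) + 10) + 42*((½)*(-1)*(-7)) = ((13 + 1) + 10) + 42*(7/2) = (14 + 10) + 147 = 24 + 147 = 171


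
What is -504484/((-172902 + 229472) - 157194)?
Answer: 126121/25156 ≈ 5.0136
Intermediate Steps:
-504484/((-172902 + 229472) - 157194) = -504484/(56570 - 157194) = -504484/(-100624) = -504484*(-1/100624) = 126121/25156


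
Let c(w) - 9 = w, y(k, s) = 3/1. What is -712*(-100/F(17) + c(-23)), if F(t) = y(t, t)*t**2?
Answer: 8713456/867 ≈ 10050.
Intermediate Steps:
y(k, s) = 3 (y(k, s) = 3*1 = 3)
c(w) = 9 + w
F(t) = 3*t**2
-712*(-100/F(17) + c(-23)) = -712*(-100/(3*17**2) + (9 - 23)) = -712*(-100/(3*289) - 14) = -712*(-100/867 - 14) = -712*(-12238/867) = 8713456/867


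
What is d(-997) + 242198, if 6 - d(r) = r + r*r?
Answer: -750808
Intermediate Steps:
d(r) = 6 - r - r**2 (d(r) = 6 - (r + r*r) = 6 - (r + r**2) = 6 + (-r - r**2) = 6 - r - r**2)
d(-997) + 242198 = (6 - 1*(-997) - 1*(-997)**2) + 242198 = (6 + 997 - 1*994009) + 242198 = (6 + 997 - 994009) + 242198 = -993006 + 242198 = -750808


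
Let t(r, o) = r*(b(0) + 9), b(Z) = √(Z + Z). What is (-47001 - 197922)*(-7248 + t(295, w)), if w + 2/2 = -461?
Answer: 1124931339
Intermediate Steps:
w = -462 (w = -1 - 461 = -462)
b(Z) = √2*√Z (b(Z) = √(2*Z) = √2*√Z)
t(r, o) = 9*r (t(r, o) = r*(√2*√0 + 9) = r*(√2*0 + 9) = r*(0 + 9) = r*9 = 9*r)
(-47001 - 197922)*(-7248 + t(295, w)) = (-47001 - 197922)*(-7248 + 9*295) = -244923*(-7248 + 2655) = -244923*(-4593) = 1124931339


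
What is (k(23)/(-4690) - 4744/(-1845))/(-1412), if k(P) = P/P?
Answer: -4449503/2443621320 ≈ -0.0018209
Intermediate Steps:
k(P) = 1
(k(23)/(-4690) - 4744/(-1845))/(-1412) = (1/(-4690) - 4744/(-1845))/(-1412) = (1*(-1/4690) - 4744*(-1/1845))*(-1/1412) = (-1/4690 + 4744/1845)*(-1/1412) = (4449503/1730610)*(-1/1412) = -4449503/2443621320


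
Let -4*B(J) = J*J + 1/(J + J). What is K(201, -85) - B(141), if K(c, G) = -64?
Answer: 5534251/1128 ≈ 4906.3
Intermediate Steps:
B(J) = -J²/4 - 1/(8*J) (B(J) = -(J*J + 1/(J + J))/4 = -(J² + 1/(2*J))/4 = -J²/4 - 1/(8*J))
K(201, -85) - B(141) = -64 - (-1 - 2*141³)/(8*141) = -64 - (-1 - 2*2803221)/(8*141) = -64 - (-1 - 5606442)/(8*141) = -64 - (-5606443)/(8*141) = -64 - 1*(-5606443/1128) = -64 + 5606443/1128 = 5534251/1128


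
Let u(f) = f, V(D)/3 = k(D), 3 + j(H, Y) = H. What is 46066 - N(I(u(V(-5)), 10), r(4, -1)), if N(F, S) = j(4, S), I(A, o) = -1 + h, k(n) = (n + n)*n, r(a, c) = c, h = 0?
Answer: 46065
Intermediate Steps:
j(H, Y) = -3 + H
k(n) = 2*n**2 (k(n) = (2*n)*n = 2*n**2)
V(D) = 6*D**2 (V(D) = 3*(2*D**2) = 6*D**2)
I(A, o) = -1 (I(A, o) = -1 + 0 = -1)
N(F, S) = 1 (N(F, S) = -3 + 4 = 1)
46066 - N(I(u(V(-5)), 10), r(4, -1)) = 46066 - 1*1 = 46066 - 1 = 46065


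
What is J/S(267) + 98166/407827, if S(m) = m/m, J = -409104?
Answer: -166843558842/407827 ≈ -4.0910e+5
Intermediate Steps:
S(m) = 1
J/S(267) + 98166/407827 = -409104/1 + 98166/407827 = -409104*1 + 98166*(1/407827) = -409104 + 98166/407827 = -166843558842/407827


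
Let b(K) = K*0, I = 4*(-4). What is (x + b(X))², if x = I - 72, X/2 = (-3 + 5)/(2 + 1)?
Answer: 7744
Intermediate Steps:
I = -16
X = 4/3 (X = 2*((-3 + 5)/(2 + 1)) = 2*(2/3) = 2*(2*(⅓)) = 2*(⅔) = 4/3 ≈ 1.3333)
x = -88 (x = -16 - 72 = -88)
b(K) = 0
(x + b(X))² = (-88 + 0)² = (-88)² = 7744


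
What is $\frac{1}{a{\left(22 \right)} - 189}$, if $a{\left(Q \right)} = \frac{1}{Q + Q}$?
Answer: $- \frac{44}{8315} \approx -0.0052916$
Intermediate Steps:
$a{\left(Q \right)} = \frac{1}{2 Q}$
$\frac{1}{a{\left(22 \right)} - 189} = \frac{1}{\frac{1}{2 \cdot 22} - 189} = \frac{1}{\frac{1}{2} \cdot \frac{1}{22} - 189} = \frac{1}{\frac{1}{44} - 189} = \frac{1}{- \frac{8315}{44}} = - \frac{44}{8315}$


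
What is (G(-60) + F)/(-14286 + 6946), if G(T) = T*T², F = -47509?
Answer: 263509/7340 ≈ 35.900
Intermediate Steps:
G(T) = T³
(G(-60) + F)/(-14286 + 6946) = ((-60)³ - 47509)/(-14286 + 6946) = (-216000 - 47509)/(-7340) = -263509*(-1/7340) = 263509/7340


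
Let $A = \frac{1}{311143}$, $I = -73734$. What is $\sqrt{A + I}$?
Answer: $\frac{i \sqrt{7138186065839423}}{311143} \approx 271.54 i$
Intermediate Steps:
$A = \frac{1}{311143} \approx 3.214 \cdot 10^{-6}$
$\sqrt{A + I} = \sqrt{\frac{1}{311143} - 73734} = \sqrt{- \frac{22941817961}{311143}} = \frac{i \sqrt{7138186065839423}}{311143}$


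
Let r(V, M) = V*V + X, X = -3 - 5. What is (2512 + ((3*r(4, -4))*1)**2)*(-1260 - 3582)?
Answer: -14952096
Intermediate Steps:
X = -8
r(V, M) = -8 + V**2 (r(V, M) = V*V - 8 = V**2 - 8 = -8 + V**2)
(2512 + ((3*r(4, -4))*1)**2)*(-1260 - 3582) = (2512 + ((3*(-8 + 4**2))*1)**2)*(-1260 - 3582) = (2512 + ((3*(-8 + 16))*1)**2)*(-4842) = (2512 + ((3*8)*1)**2)*(-4842) = (2512 + (24*1)**2)*(-4842) = (2512 + 24**2)*(-4842) = (2512 + 576)*(-4842) = 3088*(-4842) = -14952096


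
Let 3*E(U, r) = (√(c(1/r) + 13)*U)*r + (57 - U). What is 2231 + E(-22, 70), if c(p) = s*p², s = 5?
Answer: 6772/3 - 22*√63705/3 ≈ 406.41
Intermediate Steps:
c(p) = 5*p²
E(U, r) = 19 - U/3 + U*r*√(13 + 5/r²)/3 (E(U, r) = ((√(5*(1/r)² + 13)*U)*r + (57 - U))/3 = ((√(5/r² + 13)*U)*r + (57 - U))/3 = ((√(13 + 5/r²)*U)*r + (57 - U))/3 = ((U*√(13 + 5/r²))*r + (57 - U))/3 = (U*r*√(13 + 5/r²) + (57 - U))/3 = (57 - U + U*r*√(13 + 5/r²))/3 = 19 - U/3 + U*r*√(13 + 5/r²)/3)
2231 + E(-22, 70) = 2231 + (19 - ⅓*(-22) + (⅓)*(-22)*70*√(13 + 5/70²)) = 2231 + (19 + 22/3 + (⅓)*(-22)*70*√(13 + 5*(1/4900))) = 2231 + (19 + 22/3 + (⅓)*(-22)*70*√(13 + 1/980)) = 2231 + (19 + 22/3 + (⅓)*(-22)*70*√(12741/980)) = 2231 + (19 + 22/3 + (⅓)*(-22)*70*(√63705/70)) = 2231 + (19 + 22/3 - 22*√63705/3) = 2231 + (79/3 - 22*√63705/3) = 6772/3 - 22*√63705/3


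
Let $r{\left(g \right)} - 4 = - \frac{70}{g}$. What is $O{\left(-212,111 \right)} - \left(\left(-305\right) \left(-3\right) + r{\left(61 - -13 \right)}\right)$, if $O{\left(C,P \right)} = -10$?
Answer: $- \frac{34338}{37} \approx -928.05$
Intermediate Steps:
$r{\left(g \right)} = 4 - \frac{70}{g}$
$O{\left(-212,111 \right)} - \left(\left(-305\right) \left(-3\right) + r{\left(61 - -13 \right)}\right) = -10 - \left(\left(-305\right) \left(-3\right) + \left(4 - \frac{70}{61 - -13}\right)\right) = -10 - \left(915 + \left(4 - \frac{70}{61 + 13}\right)\right) = -10 - \left(915 + \left(4 - \frac{70}{74}\right)\right) = -10 - \left(915 + \left(4 - \frac{35}{37}\right)\right) = -10 - \left(915 + \frac{113}{37}\right) = -10 - \frac{33968}{37} = - \frac{34338}{37}$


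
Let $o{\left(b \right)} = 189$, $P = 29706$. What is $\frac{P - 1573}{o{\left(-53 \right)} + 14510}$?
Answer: $\frac{28133}{14699} \approx 1.9139$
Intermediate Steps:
$\frac{P - 1573}{o{\left(-53 \right)} + 14510} = \frac{29706 - 1573}{189 + 14510} = \frac{28133}{14699}$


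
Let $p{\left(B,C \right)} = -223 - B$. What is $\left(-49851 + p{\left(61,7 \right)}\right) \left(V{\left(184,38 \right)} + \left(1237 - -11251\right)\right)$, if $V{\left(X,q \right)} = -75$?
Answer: $-622325755$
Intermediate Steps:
$\left(-49851 + p{\left(61,7 \right)}\right) \left(V{\left(184,38 \right)} + \left(1237 - -11251\right)\right) = \left(-49851 - 284\right) \left(-75 + \left(1237 - -11251\right)\right) = \left(-49851 - 284\right) \left(-75 + \left(1237 + 11251\right)\right) = \left(-49851 - 284\right) \left(-75 + 12488\right) = \left(-50135\right) 12413 = -622325755$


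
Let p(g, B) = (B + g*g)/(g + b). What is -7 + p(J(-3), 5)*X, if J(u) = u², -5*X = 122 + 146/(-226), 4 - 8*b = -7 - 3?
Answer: -113659/565 ≈ -201.17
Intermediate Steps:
b = 7/4 (b = ½ - (-7 - 3)/8 = ½ - ⅛*(-10) = ½ + 5/4 = 7/4 ≈ 1.7500)
X = -13713/565 (X = -(122 + 146/(-226))/5 = -(122 + 146*(-1/226))/5 = -(122 - 73/113)/5 = -⅕*13713/113 = -13713/565 ≈ -24.271)
p(g, B) = (B + g²)/(7/4 + g) (p(g, B) = (B + g*g)/(g + 7/4) = (B + g²)/(7/4 + g))
-7 + p(J(-3), 5)*X = -7 + (4*(5 + ((-3)²)²)/(7 + 4*(-3)²))*(-13713/565) = -7 + (4*(5 + 9²)/(7 + 4*9))*(-13713/565) = -7 + (4*(5 + 81)/(7 + 36))*(-13713/565) = -7 + (4*86/43)*(-13713/565) = -7 + (4*(1/43)*86)*(-13713/565) = -7 + 8*(-13713/565) = -7 - 109704/565 = -113659/565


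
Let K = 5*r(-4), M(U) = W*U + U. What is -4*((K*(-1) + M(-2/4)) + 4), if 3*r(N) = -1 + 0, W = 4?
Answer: -38/3 ≈ -12.667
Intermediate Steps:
r(N) = -1/3 (r(N) = (-1 + 0)/3 = (1/3)*(-1) = -1/3)
M(U) = 5*U (M(U) = 4*U + U = 5*U)
K = -5/3 (K = 5*(-1/3) = -5/3 ≈ -1.6667)
-4*((K*(-1) + M(-2/4)) + 4) = -4*((-5/3*(-1) + 5*(-2/4)) + 4) = -4*((5/3 + 5*(-2*1/4)) + 4) = -4*((5/3 + 5*(-1/2)) + 4) = -4*((5/3 - 5/2) + 4) = -4*(-5/6 + 4) = -4*19/6 = -38/3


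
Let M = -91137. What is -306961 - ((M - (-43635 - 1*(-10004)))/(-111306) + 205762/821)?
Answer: -14036864616392/45691113 ≈ -3.0721e+5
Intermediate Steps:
-306961 - ((M - (-43635 - 1*(-10004)))/(-111306) + 205762/821) = -306961 - ((-91137 - (-43635 - 1*(-10004)))/(-111306) + 205762/821) = -306961 - ((-91137 - (-43635 + 10004))*(-1/111306) + 205762*(1/821)) = -306961 - ((-91137 - 1*(-33631))*(-1/111306) + 205762/821) = -306961 - ((-91137 + 33631)*(-1/111306) + 205762/821) = -306961 - (-57506*(-1/111306) + 205762/821) = -306961 - (28753/55653 + 205762/821) = -306961 - 1*11474878799/45691113 = -306961 - 11474878799/45691113 = -14036864616392/45691113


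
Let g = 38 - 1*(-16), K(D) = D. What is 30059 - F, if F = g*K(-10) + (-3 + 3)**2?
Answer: 30599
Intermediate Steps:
g = 54 (g = 38 + 16 = 54)
F = -540 (F = 54*(-10) + (-3 + 3)**2 = -540 + 0**2 = -540 + 0 = -540)
30059 - F = 30059 - 1*(-540) = 30059 + 540 = 30599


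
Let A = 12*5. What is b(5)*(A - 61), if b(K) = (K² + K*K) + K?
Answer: -55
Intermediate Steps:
A = 60
b(K) = K + 2*K² (b(K) = (K² + K²) + K = 2*K² + K = K + 2*K²)
b(5)*(A - 61) = (5*(1 + 2*5))*(60 - 61) = (5*(1 + 10))*(-1) = (5*11)*(-1) = 55*(-1) = -55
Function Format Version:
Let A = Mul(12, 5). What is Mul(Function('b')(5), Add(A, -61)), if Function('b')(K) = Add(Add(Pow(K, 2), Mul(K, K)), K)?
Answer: -55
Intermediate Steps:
A = 60
Function('b')(K) = Add(K, Mul(2, Pow(K, 2))) (Function('b')(K) = Add(Add(Pow(K, 2), Pow(K, 2)), K) = Add(Mul(2, Pow(K, 2)), K) = Add(K, Mul(2, Pow(K, 2))))
Mul(Function('b')(5), Add(A, -61)) = Mul(Mul(5, Add(1, Mul(2, 5))), Add(60, -61)) = Mul(Mul(5, Add(1, 10)), -1) = Mul(Mul(5, 11), -1) = Mul(55, -1) = -55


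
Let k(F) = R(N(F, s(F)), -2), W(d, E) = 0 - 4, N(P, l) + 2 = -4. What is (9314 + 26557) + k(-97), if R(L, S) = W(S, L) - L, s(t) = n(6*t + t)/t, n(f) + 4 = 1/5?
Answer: 35873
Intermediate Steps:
n(f) = -19/5 (n(f) = -4 + 1/5 = -4 + ⅕ = -19/5)
s(t) = -19/(5*t)
N(P, l) = -6 (N(P, l) = -2 - 4 = -6)
W(d, E) = -4
R(L, S) = -4 - L
k(F) = 2 (k(F) = -4 - 1*(-6) = -4 + 6 = 2)
(9314 + 26557) + k(-97) = (9314 + 26557) + 2 = 35871 + 2 = 35873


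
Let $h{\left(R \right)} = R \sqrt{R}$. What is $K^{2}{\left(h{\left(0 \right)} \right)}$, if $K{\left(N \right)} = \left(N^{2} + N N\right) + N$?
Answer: $0$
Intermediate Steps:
$h{\left(R \right)} = R^{\frac{3}{2}}$
$K{\left(N \right)} = N + 2 N^{2}$ ($K{\left(N \right)} = \left(N^{2} + N^{2}\right) + N = 2 N^{2} + N = N + 2 N^{2}$)
$K^{2}{\left(h{\left(0 \right)} \right)} = \left(0^{\frac{3}{2}} \left(1 + 2 \cdot 0^{\frac{3}{2}}\right)\right)^{2} = \left(0 \left(1 + 2 \cdot 0\right)\right)^{2} = \left(0 \left(1 + 0\right)\right)^{2} = \left(0 \cdot 1\right)^{2} = 0^{2} = 0$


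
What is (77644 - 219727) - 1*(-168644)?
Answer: 26561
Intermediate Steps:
(77644 - 219727) - 1*(-168644) = -142083 + 168644 = 26561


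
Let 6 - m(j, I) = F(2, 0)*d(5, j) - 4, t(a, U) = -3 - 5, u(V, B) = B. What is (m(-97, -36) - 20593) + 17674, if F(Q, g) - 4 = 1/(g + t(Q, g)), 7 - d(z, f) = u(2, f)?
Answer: -3312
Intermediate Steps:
t(a, U) = -8
d(z, f) = 7 - f
F(Q, g) = 4 + 1/(-8 + g) (F(Q, g) = 4 + 1/(g - 8) = 4 + 1/(-8 + g))
m(j, I) = -137/8 + 31*j/8 (m(j, I) = 6 - (((-31 + 4*0)/(-8 + 0))*(7 - j) - 4) = 6 - (((-31 + 0)/(-8))*(7 - j) - 4) = 6 - ((-1/8*(-31))*(7 - j) - 4) = 6 - (31*(7 - j)/8 - 4) = 6 - ((217/8 - 31*j/8) - 4) = 6 - (185/8 - 31*j/8) = 6 + (-185/8 + 31*j/8) = -137/8 + 31*j/8)
(m(-97, -36) - 20593) + 17674 = ((-137/8 + (31/8)*(-97)) - 20593) + 17674 = ((-137/8 - 3007/8) - 20593) + 17674 = (-393 - 20593) + 17674 = -20986 + 17674 = -3312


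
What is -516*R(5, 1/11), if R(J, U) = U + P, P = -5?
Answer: 27864/11 ≈ 2533.1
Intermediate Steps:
R(J, U) = -5 + U (R(J, U) = U - 5 = -5 + U)
-516*R(5, 1/11) = -516*(-5 + 1/11) = -516*(-54/11) = 27864/11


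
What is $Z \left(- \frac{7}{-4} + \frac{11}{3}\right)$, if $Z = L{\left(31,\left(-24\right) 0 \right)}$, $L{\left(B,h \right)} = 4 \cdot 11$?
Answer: $\frac{715}{3} \approx 238.33$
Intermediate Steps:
$L{\left(B,h \right)} = 44$
$Z = 44$
$Z \left(- \frac{7}{-4} + \frac{11}{3}\right) = 44 \left(- \frac{7}{-4} + \frac{11}{3}\right) = 44 \left(\left(-7\right) \left(- \frac{1}{4}\right) + 11 \cdot \frac{1}{3}\right) = 44 \left(\frac{7}{4} + \frac{11}{3}\right) = 44 \cdot \frac{65}{12} = \frac{715}{3}$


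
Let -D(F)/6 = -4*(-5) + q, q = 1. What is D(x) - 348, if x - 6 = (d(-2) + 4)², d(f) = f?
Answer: -474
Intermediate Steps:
x = 10 (x = 6 + (-2 + 4)² = 6 + 2² = 6 + 4 = 10)
D(F) = -126 (D(F) = -6*(-4*(-5) + 1) = -6*(20 + 1) = -6*21 = -126)
D(x) - 348 = -126 - 348 = -474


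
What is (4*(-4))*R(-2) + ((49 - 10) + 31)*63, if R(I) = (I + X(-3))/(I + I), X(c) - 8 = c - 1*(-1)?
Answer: 4426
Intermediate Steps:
X(c) = 9 + c (X(c) = 8 + (c - 1*(-1)) = 8 + (c + 1) = 8 + (1 + c) = 9 + c)
R(I) = (6 + I)/(2*I) (R(I) = (I + (9 - 3))/(I + I) = (I + 6)/((2*I)) = (6 + I)*(1/(2*I)) = (6 + I)/(2*I))
(4*(-4))*R(-2) + ((49 - 10) + 31)*63 = (4*(-4))*((1/2)*(6 - 2)/(-2)) + ((49 - 10) + 31)*63 = -8*(-1)*4/2 + (39 + 31)*63 = -16*(-1) + 70*63 = 16 + 4410 = 4426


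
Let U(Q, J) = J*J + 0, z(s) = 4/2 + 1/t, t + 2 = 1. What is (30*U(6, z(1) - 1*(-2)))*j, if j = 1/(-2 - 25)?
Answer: -10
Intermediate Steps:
t = -1 (t = -2 + 1 = -1)
z(s) = 1 (z(s) = 4/2 + 1/(-1) = 4*(½) + 1*(-1) = 2 - 1 = 1)
U(Q, J) = J² (U(Q, J) = J² + 0 = J²)
j = -1/27 (j = 1/(-27) = -1/27 ≈ -0.037037)
(30*U(6, z(1) - 1*(-2)))*j = (30*(1 - 1*(-2))²)*(-1/27) = (30*(1 + 2)²)*(-1/27) = (30*3²)*(-1/27) = (30*9)*(-1/27) = 270*(-1/27) = -10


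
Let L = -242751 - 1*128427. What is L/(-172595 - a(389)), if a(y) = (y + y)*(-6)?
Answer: 371178/167927 ≈ 2.2104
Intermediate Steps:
a(y) = -12*y (a(y) = (2*y)*(-6) = -12*y)
L = -371178 (L = -242751 - 128427 = -371178)
L/(-172595 - a(389)) = -371178/(-172595 - (-12)*389) = -371178/(-172595 - 1*(-4668)) = -371178/(-172595 + 4668) = -371178/(-167927) = -371178*(-1/167927) = 371178/167927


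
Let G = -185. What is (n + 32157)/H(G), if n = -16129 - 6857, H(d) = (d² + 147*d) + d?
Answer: 9171/6845 ≈ 1.3398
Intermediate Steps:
H(d) = d² + 148*d
n = -22986
(n + 32157)/H(G) = (-22986 + 32157)/((-185*(148 - 185))) = 9171/((-185*(-37))) = 9171/6845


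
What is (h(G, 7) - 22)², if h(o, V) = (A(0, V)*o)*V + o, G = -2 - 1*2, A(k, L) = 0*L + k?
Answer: 676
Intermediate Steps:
A(k, L) = k (A(k, L) = 0 + k = k)
G = -4 (G = -2 - 2 = -4)
h(o, V) = o (h(o, V) = (0*o)*V + o = 0*V + o = 0 + o = o)
(h(G, 7) - 22)² = (-4 - 22)² = (-26)² = 676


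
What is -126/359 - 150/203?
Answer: -79428/72877 ≈ -1.0899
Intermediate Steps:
-126/359 - 150/203 = -79428/72877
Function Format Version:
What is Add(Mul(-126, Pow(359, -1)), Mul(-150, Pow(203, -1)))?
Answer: Rational(-79428, 72877) ≈ -1.0899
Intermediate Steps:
Add(Mul(-126, Pow(359, -1)), Mul(-150, Pow(203, -1))) = Add(Mul(-126, Rational(1, 359)), Mul(-150, Rational(1, 203))) = Add(Rational(-126, 359), Rational(-150, 203)) = Rational(-79428, 72877)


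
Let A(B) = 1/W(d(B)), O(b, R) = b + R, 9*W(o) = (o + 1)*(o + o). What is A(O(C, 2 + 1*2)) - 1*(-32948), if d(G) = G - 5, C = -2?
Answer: 131795/4 ≈ 32949.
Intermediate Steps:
d(G) = -5 + G
W(o) = 2*o*(1 + o)/9 (W(o) = ((o + 1)*(o + o))/9 = ((1 + o)*(2*o))/9 = (2*o*(1 + o))/9 = 2*o*(1 + o)/9)
O(b, R) = R + b
A(B) = 9/(2*(-5 + B)*(-4 + B)) (A(B) = 1/(2*(-5 + B)*(1 + (-5 + B))/9) = 1/(2*(-5 + B)*(-4 + B)/9) = 9/(2*(-5 + B)*(-4 + B)))
A(O(C, 2 + 1*2)) - 1*(-32948) = 9/(2*(-5 + ((2 + 1*2) - 2))*(-4 + ((2 + 1*2) - 2))) - 1*(-32948) = 9/(2*(-5 + ((2 + 2) - 2))*(-4 + ((2 + 2) - 2))) + 32948 = 9/(2*(-5 + (4 - 2))*(-4 + (4 - 2))) + 32948 = 9/(2*(-5 + 2)*(-4 + 2)) + 32948 = (9/2)/(-3*(-2)) + 32948 = (9/2)*(-1/3)*(-1/2) + 32948 = 3/4 + 32948 = 131795/4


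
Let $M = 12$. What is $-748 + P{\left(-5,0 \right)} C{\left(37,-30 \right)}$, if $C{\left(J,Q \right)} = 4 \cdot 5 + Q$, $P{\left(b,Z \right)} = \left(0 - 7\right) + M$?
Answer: $-798$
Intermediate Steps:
$P{\left(b,Z \right)} = 5$ ($P{\left(b,Z \right)} = \left(0 - 7\right) + 12 = -7 + 12 = 5$)
$C{\left(J,Q \right)} = 20 + Q$
$-748 + P{\left(-5,0 \right)} C{\left(37,-30 \right)} = -748 + 5 \left(20 - 30\right) = -748 + 5 \left(-10\right) = -748 - 50 = -798$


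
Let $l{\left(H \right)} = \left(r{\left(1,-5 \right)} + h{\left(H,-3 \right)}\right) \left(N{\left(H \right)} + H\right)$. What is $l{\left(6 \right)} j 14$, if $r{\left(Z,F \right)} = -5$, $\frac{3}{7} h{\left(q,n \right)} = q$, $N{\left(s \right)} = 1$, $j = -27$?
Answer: $-23814$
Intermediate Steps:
$h{\left(q,n \right)} = \frac{7 q}{3}$
$l{\left(H \right)} = \left(1 + H\right) \left(-5 + \frac{7 H}{3}\right)$ ($l{\left(H \right)} = \left(-5 + \frac{7 H}{3}\right) \left(1 + H\right) = \left(1 + H\right) \left(-5 + \frac{7 H}{3}\right)$)
$l{\left(6 \right)} j 14 = \left(-5 - 16 + \frac{7 \cdot 6^{2}}{3}\right) \left(-27\right) 14 = \left(-5 - 16 + \frac{7}{3} \cdot 36\right) \left(-27\right) 14 = \left(-5 - 16 + 84\right) \left(-27\right) 14 = 63 \left(-27\right) 14 = \left(-1701\right) 14 = -23814$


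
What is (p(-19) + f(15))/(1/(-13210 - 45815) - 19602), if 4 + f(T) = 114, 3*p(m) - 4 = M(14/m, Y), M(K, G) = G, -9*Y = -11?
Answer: -59359475/10413072459 ≈ -0.0057005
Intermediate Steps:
Y = 11/9 (Y = -⅑*(-11) = 11/9 ≈ 1.2222)
p(m) = 47/27 (p(m) = 4/3 + (⅓)*(11/9) = 4/3 + 11/27 = 47/27)
f(T) = 110 (f(T) = -4 + 114 = 110)
(p(-19) + f(15))/(1/(-13210 - 45815) - 19602) = (47/27 + 110)/(1/(-13210 - 45815) - 19602) = 3017/(27*(1/(-59025) - 19602)) = 3017/(27*(-1/59025 - 19602)) = 3017/(27*(-1157008051/59025)) = (3017/27)*(-59025/1157008051) = -59359475/10413072459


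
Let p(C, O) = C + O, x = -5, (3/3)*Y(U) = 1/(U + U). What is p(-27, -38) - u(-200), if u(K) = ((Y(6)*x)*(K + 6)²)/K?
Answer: -17209/120 ≈ -143.41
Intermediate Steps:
Y(U) = 1/(2*U) (Y(U) = 1/(U + U) = 1/(2*U))
u(K) = -5*(6 + K)²/(12*K) (u(K) = ((((½)/6)*(-5))*(K + 6)²)/K = ((((½)*(⅙))*(-5))*(6 + K)²)/K = (((1/12)*(-5))*(6 + K)²)/K = (-5*(6 + K)²/12)/K = -5*(6 + K)²/(12*K))
p(-27, -38) - u(-200) = (-27 - 38) - (-5)*(6 - 200)²/(12*(-200)) = -65 - (-5)*(-1)*(-194)²/(12*200) = -65 - (-5)*(-1)*37636/(12*200) = -65 - 1*9409/120 = -65 - 9409/120 = -17209/120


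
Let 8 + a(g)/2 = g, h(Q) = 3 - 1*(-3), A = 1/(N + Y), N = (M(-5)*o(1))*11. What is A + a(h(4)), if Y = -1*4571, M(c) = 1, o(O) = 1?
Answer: -18241/4560 ≈ -4.0002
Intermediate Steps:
N = 11 (N = (1*1)*11 = 1*11 = 11)
Y = -4571
A = -1/4560 (A = 1/(11 - 4571) = 1/(-4560) = -1/4560 ≈ -0.00021930)
h(Q) = 6 (h(Q) = 3 + 3 = 6)
a(g) = -16 + 2*g
A + a(h(4)) = -1/4560 + (-16 + 2*6) = -1/4560 + (-16 + 12) = -1/4560 - 4 = -18241/4560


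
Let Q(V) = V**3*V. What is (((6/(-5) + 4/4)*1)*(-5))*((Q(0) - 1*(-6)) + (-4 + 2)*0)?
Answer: 6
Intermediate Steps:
Q(V) = V**4
(((6/(-5) + 4/4)*1)*(-5))*((Q(0) - 1*(-6)) + (-4 + 2)*0) = (((6/(-5) + 4/4)*1)*(-5))*((0**4 - 1*(-6)) + (-4 + 2)*0) = (((6*(-1/5) + 4*(1/4))*1)*(-5))*((0 + 6) - 2*0) = (((-6/5 + 1)*1)*(-5))*(6 + 0) = (-1/5*1*(-5))*6 = -1/5*(-5)*6 = 1*6 = 6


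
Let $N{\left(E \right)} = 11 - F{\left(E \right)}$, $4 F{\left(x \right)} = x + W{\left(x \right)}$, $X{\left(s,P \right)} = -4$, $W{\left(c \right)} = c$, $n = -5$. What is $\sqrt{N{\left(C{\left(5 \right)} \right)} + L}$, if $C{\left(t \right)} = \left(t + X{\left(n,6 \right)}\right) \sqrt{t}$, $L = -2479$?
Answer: $\frac{\sqrt{-9872 - 2 \sqrt{5}}}{2} \approx 49.69 i$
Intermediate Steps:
$F{\left(x \right)} = \frac{x}{2}$ ($F{\left(x \right)} = \frac{x + x}{4} = \frac{2 x}{4} = \frac{x}{2}$)
$C{\left(t \right)} = \sqrt{t} \left(-4 + t\right)$ ($C{\left(t \right)} = \left(t - 4\right) \sqrt{t} = \left(-4 + t\right) \sqrt{t} = \sqrt{t} \left(-4 + t\right)$)
$N{\left(E \right)} = 11 - \frac{E}{2}$
$\sqrt{N{\left(C{\left(5 \right)} \right)} + L} = \sqrt{\left(11 - \frac{\sqrt{5} \left(-4 + 5\right)}{2}\right) - 2479} = \sqrt{\left(11 - \frac{\sqrt{5} \cdot 1}{2}\right) - 2479} = \sqrt{\left(11 - \frac{\sqrt{5}}{2}\right) - 2479} = \sqrt{-2468 - \frac{\sqrt{5}}{2}}$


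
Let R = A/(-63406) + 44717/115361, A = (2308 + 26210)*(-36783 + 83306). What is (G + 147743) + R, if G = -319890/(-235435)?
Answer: 445710317188123635/3514506204329 ≈ 1.2682e+5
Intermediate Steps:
G = 63978/47087 (G = -319890*(-1/235435) = 63978/47087 ≈ 1.3587)
A = 1326742914 (A = 28518*46523 = 1326742914)
R = -1561750550774/74638567 (R = 1326742914/(-63406) + 44717/115361 = 1326742914*(-1/63406) + 44717*(1/115361) = -13538193/647 + 44717/115361 = -1561750550774/74638567 ≈ -20924.)
(G + 147743) + R = (63978/47087 + 147743) - 1561750550774/74638567 = 6956838619/47087 - 1561750550774/74638567 = 445710317188123635/3514506204329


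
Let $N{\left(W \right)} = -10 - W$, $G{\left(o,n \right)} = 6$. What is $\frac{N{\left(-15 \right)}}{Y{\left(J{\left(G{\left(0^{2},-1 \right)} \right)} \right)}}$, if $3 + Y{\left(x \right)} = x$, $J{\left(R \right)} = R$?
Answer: $\frac{5}{3} \approx 1.6667$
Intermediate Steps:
$Y{\left(x \right)} = -3 + x$
$\frac{N{\left(-15 \right)}}{Y{\left(J{\left(G{\left(0^{2},-1 \right)} \right)} \right)}} = \frac{-10 - -15}{-3 + 6} = \frac{-10 + 15}{3} = 5 \cdot \frac{1}{3} = \frac{5}{3}$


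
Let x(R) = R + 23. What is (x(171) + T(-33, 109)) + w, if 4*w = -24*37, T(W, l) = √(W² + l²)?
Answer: -28 + √12970 ≈ 85.886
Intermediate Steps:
x(R) = 23 + R
w = -222 (w = (-24*37)/4 = (¼)*(-888) = -222)
(x(171) + T(-33, 109)) + w = ((23 + 171) + √((-33)² + 109²)) - 222 = (194 + √(1089 + 11881)) - 222 = (194 + √12970) - 222 = -28 + √12970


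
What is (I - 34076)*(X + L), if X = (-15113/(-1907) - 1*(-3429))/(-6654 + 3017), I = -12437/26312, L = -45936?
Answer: 35708746941168270795/22811711351 ≈ 1.5654e+9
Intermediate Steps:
I = -12437/26312 (I = -12437*1/26312 = -12437/26312 ≈ -0.47267)
X = -6554216/6935759 (X = (-15113*(-1/1907) + 3429)/(-3637) = (15113/1907 + 3429)*(-1/3637) = (6554216/1907)*(-1/3637) = -6554216/6935759 ≈ -0.94499)
(I - 34076)*(X + L) = (-12437/26312 - 34076)*(-6554216/6935759 - 45936) = -896620149/26312*(-318607579640/6935759) = 35708746941168270795/22811711351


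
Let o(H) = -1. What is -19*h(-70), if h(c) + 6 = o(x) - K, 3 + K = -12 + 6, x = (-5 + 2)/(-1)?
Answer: -38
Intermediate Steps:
x = 3 (x = -3*(-1) = 3)
K = -9 (K = -3 + (-12 + 6) = -3 - 6 = -9)
h(c) = 2 (h(c) = -6 + (-1 - 1*(-9)) = -6 + (-1 + 9) = -6 + 8 = 2)
-19*h(-70) = -19*2 = -38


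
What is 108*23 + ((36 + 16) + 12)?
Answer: 2548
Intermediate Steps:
108*23 + ((36 + 16) + 12) = 2484 + (52 + 12) = 2484 + 64 = 2548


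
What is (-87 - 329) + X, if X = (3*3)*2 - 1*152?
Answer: -550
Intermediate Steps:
X = -134 (X = 9*2 - 152 = 18 - 152 = -134)
(-87 - 329) + X = (-87 - 329) - 134 = -416 - 134 = -550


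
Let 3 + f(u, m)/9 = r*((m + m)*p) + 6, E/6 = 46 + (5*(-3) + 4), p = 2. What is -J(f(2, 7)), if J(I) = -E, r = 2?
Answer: 210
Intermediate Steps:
E = 210 (E = 6*(46 + (5*(-3) + 4)) = 6*(46 + (-15 + 4)) = 6*(46 - 11) = 6*35 = 210)
f(u, m) = 27 + 72*m (f(u, m) = -27 + 9*(2*((m + m)*2) + 6) = -27 + 9*(2*((2*m)*2) + 6) = -27 + 9*(2*(4*m) + 6) = -27 + 9*(8*m + 6) = -27 + 9*(6 + 8*m) = -27 + (54 + 72*m) = 27 + 72*m)
J(I) = -210 (J(I) = -1*210 = -210)
-J(f(2, 7)) = -1*(-210) = 210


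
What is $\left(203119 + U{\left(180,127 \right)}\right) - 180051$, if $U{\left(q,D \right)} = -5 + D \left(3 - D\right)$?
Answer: $7315$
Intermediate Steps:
$\left(203119 + U{\left(180,127 \right)}\right) - 180051 = \left(203119 - 15753\right) - 180051 = 187366 - 180051 = 7315$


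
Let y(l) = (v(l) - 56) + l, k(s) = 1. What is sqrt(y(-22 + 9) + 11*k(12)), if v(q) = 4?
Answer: 3*I*sqrt(6) ≈ 7.3485*I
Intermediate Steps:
y(l) = -52 + l (y(l) = (4 - 56) + l = -52 + l)
sqrt(y(-22 + 9) + 11*k(12)) = sqrt((-52 + (-22 + 9)) + 11*1) = sqrt((-52 - 13) + 11) = sqrt(-65 + 11) = sqrt(-54) = 3*I*sqrt(6)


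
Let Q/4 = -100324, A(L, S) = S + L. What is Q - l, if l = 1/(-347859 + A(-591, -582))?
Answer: -140065145471/349032 ≈ -4.0130e+5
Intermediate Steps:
A(L, S) = L + S
Q = -401296 (Q = 4*(-100324) = -401296)
l = -1/349032 (l = 1/(-347859 + (-591 - 582)) = 1/(-347859 - 1173) = 1/(-349032) = -1/349032 ≈ -2.8651e-6)
Q - l = -401296 - 1*(-1/349032) = -401296 + 1/349032 = -140065145471/349032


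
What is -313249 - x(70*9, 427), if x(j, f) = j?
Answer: -313879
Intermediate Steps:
-313249 - x(70*9, 427) = -313249 - 70*9 = -313249 - 1*630 = -313249 - 630 = -313879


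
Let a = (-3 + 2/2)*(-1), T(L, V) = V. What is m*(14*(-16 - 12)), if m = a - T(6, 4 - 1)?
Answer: 392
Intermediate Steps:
a = 2 (a = (-3 + 2*(1/2))*(-1) = (-3 + 1)*(-1) = -2*(-1) = 2)
m = -1 (m = 2 - (4 - 1) = 2 - 1*3 = 2 - 3 = -1)
m*(14*(-16 - 12)) = -14*(-16 - 12) = -14*(-28) = -1*(-392) = 392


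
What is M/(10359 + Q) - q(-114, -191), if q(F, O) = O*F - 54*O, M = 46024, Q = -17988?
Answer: -244845376/7629 ≈ -32094.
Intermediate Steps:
q(F, O) = -54*O + F*O (q(F, O) = F*O - 54*O = -54*O + F*O)
M/(10359 + Q) - q(-114, -191) = 46024/(10359 - 17988) - (-191)*(-54 - 114) = 46024/(-7629) - (-191)*(-168) = 46024*(-1/7629) - 1*32088 = -46024/7629 - 32088 = -244845376/7629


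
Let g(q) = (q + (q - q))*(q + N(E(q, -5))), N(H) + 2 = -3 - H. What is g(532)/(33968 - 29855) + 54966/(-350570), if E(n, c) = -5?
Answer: 49496824261/720947205 ≈ 68.655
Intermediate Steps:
N(H) = -5 - H (N(H) = -2 + (-3 - H) = -5 - H)
g(q) = q**2 (g(q) = (q + (q - q))*(q + (-5 - 1*(-5))) = (q + 0)*(q + (-5 + 5)) = q*(q + 0) = q*q = q**2)
g(532)/(33968 - 29855) + 54966/(-350570) = 532**2/(33968 - 29855) + 54966/(-350570) = 283024/4113 + 54966*(-1/350570) = 283024*(1/4113) - 27483/175285 = 283024/4113 - 27483/175285 = 49496824261/720947205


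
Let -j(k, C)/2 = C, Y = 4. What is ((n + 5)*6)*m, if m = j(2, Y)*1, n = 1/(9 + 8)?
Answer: -4128/17 ≈ -242.82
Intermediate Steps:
j(k, C) = -2*C
n = 1/17 ≈ 0.058824
m = -8 (m = -2*4*1 = -8*1 = -8)
((n + 5)*6)*m = ((1/17 + 5)*6)*(-8) = ((86/17)*6)*(-8) = (516/17)*(-8) = -4128/17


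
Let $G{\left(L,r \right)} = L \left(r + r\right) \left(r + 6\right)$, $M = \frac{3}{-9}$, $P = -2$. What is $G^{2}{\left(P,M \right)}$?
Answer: $\frac{4624}{81} \approx 57.086$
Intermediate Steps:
$M = - \frac{1}{3}$ ($M = 3 \left(- \frac{1}{9}\right) = - \frac{1}{3} \approx -0.33333$)
$G{\left(L,r \right)} = 2 L r \left(6 + r\right)$ ($G{\left(L,r \right)} = L 2 r \left(6 + r\right) = 2 L r \left(6 + r\right)$)
$G^{2}{\left(P,M \right)} = \left(2 \left(-2\right) \left(- \frac{1}{3}\right) \left(6 - \frac{1}{3}\right)\right)^{2} = \left(2 \left(-2\right) \left(- \frac{1}{3}\right) \frac{17}{3}\right)^{2} = \left(\frac{68}{9}\right)^{2} = \frac{4624}{81}$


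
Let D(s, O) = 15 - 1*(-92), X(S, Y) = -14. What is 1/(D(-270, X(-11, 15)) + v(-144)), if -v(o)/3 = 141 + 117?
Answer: -1/667 ≈ -0.0014993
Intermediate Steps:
v(o) = -774 (v(o) = -3*(141 + 117) = -3*258 = -774)
D(s, O) = 107 (D(s, O) = 15 + 92 = 107)
1/(D(-270, X(-11, 15)) + v(-144)) = 1/(107 - 774) = 1/(-667) = -1/667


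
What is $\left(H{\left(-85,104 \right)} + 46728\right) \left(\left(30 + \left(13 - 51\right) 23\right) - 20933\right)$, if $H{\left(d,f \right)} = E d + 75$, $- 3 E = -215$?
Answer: $-886570706$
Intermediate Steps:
$E = \frac{215}{3}$ ($E = \left(- \frac{1}{3}\right) \left(-215\right) = \frac{215}{3} \approx 71.667$)
$H{\left(d,f \right)} = 75 + \frac{215 d}{3}$ ($H{\left(d,f \right)} = \frac{215 d}{3} + 75 = 75 + \frac{215 d}{3}$)
$\left(H{\left(-85,104 \right)} + 46728\right) \left(\left(30 + \left(13 - 51\right) 23\right) - 20933\right) = \left(\left(75 + \frac{215}{3} \left(-85\right)\right) + 46728\right) \left(\left(30 + \left(13 - 51\right) 23\right) - 20933\right) = \left(\left(75 - \frac{18275}{3}\right) + 46728\right) \left(\left(30 + \left(13 - 51\right) 23\right) - 20933\right) = \left(- \frac{18050}{3} + 46728\right) \left(\left(30 - 874\right) - 20933\right) = \frac{122134 \left(\left(30 - 874\right) - 20933\right)}{3} = \frac{122134 \left(-844 - 20933\right)}{3} = \frac{122134}{3} \left(-21777\right) = -886570706$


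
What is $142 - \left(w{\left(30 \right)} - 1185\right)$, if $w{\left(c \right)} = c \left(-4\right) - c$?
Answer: $1477$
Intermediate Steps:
$w{\left(c \right)} = - 5 c$ ($w{\left(c \right)} = - 4 c - c = - 5 c$)
$142 - \left(w{\left(30 \right)} - 1185\right) = 142 - \left(\left(-5\right) 30 - 1185\right) = 142 - \left(-150 - 1185\right) = 142 - -1335 = 142 + 1335 = 1477$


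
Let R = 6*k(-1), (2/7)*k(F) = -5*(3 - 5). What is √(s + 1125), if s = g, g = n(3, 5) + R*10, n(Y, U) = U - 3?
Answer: √3227 ≈ 56.807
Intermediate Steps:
n(Y, U) = -3 + U
k(F) = 35 (k(F) = 7*(-5*(3 - 5))/2 = 7*(-5*(-2))/2 = (7/2)*10 = 35)
R = 210 (R = 6*35 = 210)
g = 2102 (g = (-3 + 5) + 210*10 = 2 + 2100 = 2102)
s = 2102
√(s + 1125) = √(2102 + 1125) = √3227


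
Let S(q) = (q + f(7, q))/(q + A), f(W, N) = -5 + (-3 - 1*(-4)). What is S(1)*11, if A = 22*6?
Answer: -33/133 ≈ -0.24812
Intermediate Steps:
A = 132
f(W, N) = -4 (f(W, N) = -5 + (-3 + 4) = -5 + 1 = -4)
S(q) = (-4 + q)/(132 + q) (S(q) = (q - 4)/(q + 132) = (-4 + q)/(132 + q))
S(1)*11 = ((-4 + 1)/(132 + 1))*11 = (-3/133)*11 = ((1/133)*(-3))*11 = -3/133*11 = -33/133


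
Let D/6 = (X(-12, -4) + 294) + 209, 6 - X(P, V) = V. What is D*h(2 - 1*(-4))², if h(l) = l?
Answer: 110808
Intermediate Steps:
X(P, V) = 6 - V
D = 3078 (D = 6*(((6 - 1*(-4)) + 294) + 209) = 6*(((6 + 4) + 294) + 209) = 6*((10 + 294) + 209) = 6*(304 + 209) = 6*513 = 3078)
D*h(2 - 1*(-4))² = 3078*(2 - 1*(-4))² = 3078*(2 + 4)² = 3078*6² = 3078*36 = 110808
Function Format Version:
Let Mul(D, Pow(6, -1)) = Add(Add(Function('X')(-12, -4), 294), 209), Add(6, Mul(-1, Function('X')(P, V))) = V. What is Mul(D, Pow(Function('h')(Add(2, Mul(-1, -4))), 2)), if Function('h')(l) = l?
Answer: 110808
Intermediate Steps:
Function('X')(P, V) = Add(6, Mul(-1, V))
D = 3078 (D = Mul(6, Add(Add(Add(6, Mul(-1, -4)), 294), 209)) = Mul(6, Add(Add(Add(6, 4), 294), 209)) = Mul(6, Add(Add(10, 294), 209)) = Mul(6, Add(304, 209)) = Mul(6, 513) = 3078)
Mul(D, Pow(Function('h')(Add(2, Mul(-1, -4))), 2)) = Mul(3078, Pow(Add(2, Mul(-1, -4)), 2)) = Mul(3078, Pow(Add(2, 4), 2)) = Mul(3078, Pow(6, 2)) = Mul(3078, 36) = 110808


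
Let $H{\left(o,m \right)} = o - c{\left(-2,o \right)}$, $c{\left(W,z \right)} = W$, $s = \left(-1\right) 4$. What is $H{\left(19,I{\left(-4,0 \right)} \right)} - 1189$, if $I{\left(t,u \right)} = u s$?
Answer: $-1168$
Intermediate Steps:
$s = -4$
$I{\left(t,u \right)} = - 4 u$ ($I{\left(t,u \right)} = u \left(-4\right) = - 4 u$)
$H{\left(o,m \right)} = 2 + o$ ($H{\left(o,m \right)} = o - -2 = o + 2 = 2 + o$)
$H{\left(19,I{\left(-4,0 \right)} \right)} - 1189 = \left(2 + 19\right) - 1189 = 21 - 1189 = -1168$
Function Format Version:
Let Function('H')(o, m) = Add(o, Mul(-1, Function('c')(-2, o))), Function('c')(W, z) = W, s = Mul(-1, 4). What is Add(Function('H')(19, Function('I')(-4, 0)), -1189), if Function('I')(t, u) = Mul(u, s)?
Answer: -1168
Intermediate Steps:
s = -4
Function('I')(t, u) = Mul(-4, u) (Function('I')(t, u) = Mul(u, -4) = Mul(-4, u))
Function('H')(o, m) = Add(2, o) (Function('H')(o, m) = Add(o, Mul(-1, -2)) = Add(o, 2) = Add(2, o))
Add(Function('H')(19, Function('I')(-4, 0)), -1189) = Add(Add(2, 19), -1189) = Add(21, -1189) = -1168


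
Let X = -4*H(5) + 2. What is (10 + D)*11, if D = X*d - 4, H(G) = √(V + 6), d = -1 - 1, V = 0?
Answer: 22 + 88*√6 ≈ 237.56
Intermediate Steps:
d = -2
H(G) = √6 (H(G) = √(0 + 6) = √6)
X = 2 - 4*√6 (X = -4*√6 + 2 = 2 - 4*√6 ≈ -7.7980)
D = -8 + 8*√6 (D = (2 - 4*√6)*(-2) - 4 = (-4 + 8*√6) - 4 = -8 + 8*√6 ≈ 11.596)
(10 + D)*11 = (10 + (-8 + 8*√6))*11 = (2 + 8*√6)*11 = 22 + 88*√6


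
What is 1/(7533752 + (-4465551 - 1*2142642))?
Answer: 1/925559 ≈ 1.0804e-6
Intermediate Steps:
1/(7533752 + (-4465551 - 1*2142642)) = 1/(7533752 + (-4465551 - 2142642)) = 1/(7533752 - 6608193) = 1/925559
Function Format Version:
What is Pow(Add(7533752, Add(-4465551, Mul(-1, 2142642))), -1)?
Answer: Rational(1, 925559) ≈ 1.0804e-6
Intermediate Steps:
Pow(Add(7533752, Add(-4465551, Mul(-1, 2142642))), -1) = Pow(Add(7533752, Add(-4465551, -2142642)), -1) = Pow(Add(7533752, -6608193), -1) = Pow(925559, -1) = Rational(1, 925559)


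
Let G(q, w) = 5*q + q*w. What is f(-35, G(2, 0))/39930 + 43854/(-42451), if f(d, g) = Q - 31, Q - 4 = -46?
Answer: -1754189143/1695068430 ≈ -1.0349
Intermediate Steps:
Q = -42 (Q = 4 - 46 = -42)
f(d, g) = -73 (f(d, g) = -42 - 31 = -73)
f(-35, G(2, 0))/39930 + 43854/(-42451) = -73/39930 + 43854/(-42451) = -73*1/39930 + 43854*(-1/42451) = -73/39930 - 43854/42451 = -1754189143/1695068430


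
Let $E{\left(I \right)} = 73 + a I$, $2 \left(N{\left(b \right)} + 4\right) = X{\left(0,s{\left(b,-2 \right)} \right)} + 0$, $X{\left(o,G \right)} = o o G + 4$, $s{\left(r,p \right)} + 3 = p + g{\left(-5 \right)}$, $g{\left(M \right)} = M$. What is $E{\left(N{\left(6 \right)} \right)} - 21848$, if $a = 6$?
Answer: $-21787$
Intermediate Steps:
$s{\left(r,p \right)} = -8 + p$ ($s{\left(r,p \right)} = -3 + \left(p - 5\right) = -3 + \left(-5 + p\right) = -8 + p$)
$X{\left(o,G \right)} = 4 + G o^{2}$ ($X{\left(o,G \right)} = o^{2} G + 4 = G o^{2} + 4 = 4 + G o^{2}$)
$N{\left(b \right)} = -2$ ($N{\left(b \right)} = -4 + \frac{\left(4 + \left(-8 - 2\right) 0^{2}\right) + 0}{2} = -4 + \frac{\left(4 - 0\right) + 0}{2} = -4 + \frac{\left(4 + 0\right) + 0}{2} = -4 + \frac{4 + 0}{2} = -4 + \frac{1}{2} \cdot 4 = -4 + 2 = -2$)
$E{\left(I \right)} = 73 + 6 I$
$E{\left(N{\left(6 \right)} \right)} - 21848 = \left(73 + 6 \left(-2\right)\right) - 21848 = \left(73 - 12\right) - 21848 = 61 - 21848 = -21787$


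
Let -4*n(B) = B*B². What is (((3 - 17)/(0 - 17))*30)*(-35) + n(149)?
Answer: -56293933/68 ≈ -8.2785e+5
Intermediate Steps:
n(B) = -B³/4 (n(B) = -B*B²/4 = -B³/4)
(((3 - 17)/(0 - 17))*30)*(-35) + n(149) = (((3 - 17)/(0 - 17))*30)*(-35) - ¼*149³ = (-14/(-17)*30)*(-35) - ¼*3307949 = (-14*(-1/17)*30)*(-35) - 3307949/4 = ((14/17)*30)*(-35) - 3307949/4 = (420/17)*(-35) - 3307949/4 = -14700/17 - 3307949/4 = -56293933/68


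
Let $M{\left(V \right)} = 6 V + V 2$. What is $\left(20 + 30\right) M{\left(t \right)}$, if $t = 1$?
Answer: $400$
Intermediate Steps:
$M{\left(V \right)} = 8 V$ ($M{\left(V \right)} = 6 V + 2 V = 8 V$)
$\left(20 + 30\right) M{\left(t \right)} = \left(20 + 30\right) 8 \cdot 1 = 50 \cdot 8 = 400$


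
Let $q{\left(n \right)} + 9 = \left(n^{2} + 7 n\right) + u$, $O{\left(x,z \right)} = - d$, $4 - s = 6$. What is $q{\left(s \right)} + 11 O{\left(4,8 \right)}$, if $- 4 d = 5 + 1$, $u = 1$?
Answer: $- \frac{3}{2} \approx -1.5$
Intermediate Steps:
$s = -2$ ($s = 4 - 6 = -2$)
$d = - \frac{3}{2}$ ($d = - \frac{5 + 1}{4} = \left(- \frac{1}{4}\right) 6 = - \frac{3}{2} \approx -1.5$)
$O{\left(x,z \right)} = \frac{3}{2}$ ($O{\left(x,z \right)} = \left(-1\right) \left(- \frac{3}{2}\right) = \frac{3}{2}$)
$q{\left(n \right)} = -8 + n^{2} + 7 n$ ($q{\left(n \right)} = -9 + \left(\left(n^{2} + 7 n\right) + 1\right) = -9 + \left(1 + n^{2} + 7 n\right) = -8 + n^{2} + 7 n$)
$q{\left(s \right)} + 11 O{\left(4,8 \right)} = \left(-8 + \left(-2\right)^{2} + 7 \left(-2\right)\right) + 11 \cdot \frac{3}{2} = \left(-8 + 4 - 14\right) + \frac{33}{2} = -18 + \frac{33}{2} = - \frac{3}{2}$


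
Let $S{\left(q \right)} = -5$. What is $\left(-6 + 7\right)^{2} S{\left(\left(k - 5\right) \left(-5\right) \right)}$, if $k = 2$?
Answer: $-5$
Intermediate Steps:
$\left(-6 + 7\right)^{2} S{\left(\left(k - 5\right) \left(-5\right) \right)} = \left(-6 + 7\right)^{2} \left(-5\right) = 1^{2} \left(-5\right) = 1 \left(-5\right) = -5$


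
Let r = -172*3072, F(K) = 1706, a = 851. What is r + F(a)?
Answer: -526678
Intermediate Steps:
r = -528384
r + F(a) = -528384 + 1706 = -526678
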